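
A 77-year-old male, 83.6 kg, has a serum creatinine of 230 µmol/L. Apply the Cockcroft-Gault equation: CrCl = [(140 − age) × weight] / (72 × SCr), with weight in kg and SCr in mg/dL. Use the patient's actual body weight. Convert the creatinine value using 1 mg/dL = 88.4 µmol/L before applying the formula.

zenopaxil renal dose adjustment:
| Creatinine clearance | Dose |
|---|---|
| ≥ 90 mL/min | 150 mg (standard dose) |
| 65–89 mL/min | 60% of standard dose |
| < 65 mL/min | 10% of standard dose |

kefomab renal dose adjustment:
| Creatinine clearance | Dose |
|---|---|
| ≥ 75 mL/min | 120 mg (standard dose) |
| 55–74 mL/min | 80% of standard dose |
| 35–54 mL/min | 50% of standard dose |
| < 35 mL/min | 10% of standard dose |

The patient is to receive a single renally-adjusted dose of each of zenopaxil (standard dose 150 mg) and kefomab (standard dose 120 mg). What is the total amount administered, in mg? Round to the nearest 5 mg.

SCr = 230 / 88.4 = 2.602 mg/dL
CrCl = (140 − 77) × 83.6 / (72 × 2.602) = 5266.8 / 187.34 ≈ 28.1 mL/min
CrCl ≈ 28 mL/min.
zenopaxil: < 65 mL/min → 10% of 150 mg = 15 mg.
kefomab: < 35 mL/min → 10% of 120 mg = 12 mg.
Total = 15 + 12 = 27 mg.

25 mg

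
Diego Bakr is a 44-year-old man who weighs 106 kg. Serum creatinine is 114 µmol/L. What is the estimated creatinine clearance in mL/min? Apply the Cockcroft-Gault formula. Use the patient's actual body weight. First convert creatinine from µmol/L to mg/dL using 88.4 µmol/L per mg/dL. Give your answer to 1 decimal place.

109.6 mL/min

SCr = 114 / 88.4 = 1.29 mg/dL
CrCl = (140 − 44) × 106 / (72 × 1.29) = 10176.0 / 92.88 ≈ 109.6 mL/min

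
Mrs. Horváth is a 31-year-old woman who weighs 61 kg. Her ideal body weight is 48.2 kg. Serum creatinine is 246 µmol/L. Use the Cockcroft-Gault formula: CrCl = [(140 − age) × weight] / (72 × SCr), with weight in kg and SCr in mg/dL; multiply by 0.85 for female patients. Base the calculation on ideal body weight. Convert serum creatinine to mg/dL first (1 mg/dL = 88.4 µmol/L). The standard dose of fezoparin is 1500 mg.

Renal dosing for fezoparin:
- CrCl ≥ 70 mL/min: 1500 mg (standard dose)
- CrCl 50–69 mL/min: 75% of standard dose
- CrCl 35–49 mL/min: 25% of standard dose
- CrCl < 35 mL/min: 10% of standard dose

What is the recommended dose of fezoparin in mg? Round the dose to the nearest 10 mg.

SCr = 246 / 88.4 = 2.783 mg/dL
CrCl = (140 − 31) × 48.2 / (72 × 2.783) × 0.85 = 5253.8 / 200.38 × 0.85 ≈ 22.3 mL/min
CrCl ≈ 22 mL/min → bracket < 35 mL/min.
10% of 1500 mg = 150 mg

150 mg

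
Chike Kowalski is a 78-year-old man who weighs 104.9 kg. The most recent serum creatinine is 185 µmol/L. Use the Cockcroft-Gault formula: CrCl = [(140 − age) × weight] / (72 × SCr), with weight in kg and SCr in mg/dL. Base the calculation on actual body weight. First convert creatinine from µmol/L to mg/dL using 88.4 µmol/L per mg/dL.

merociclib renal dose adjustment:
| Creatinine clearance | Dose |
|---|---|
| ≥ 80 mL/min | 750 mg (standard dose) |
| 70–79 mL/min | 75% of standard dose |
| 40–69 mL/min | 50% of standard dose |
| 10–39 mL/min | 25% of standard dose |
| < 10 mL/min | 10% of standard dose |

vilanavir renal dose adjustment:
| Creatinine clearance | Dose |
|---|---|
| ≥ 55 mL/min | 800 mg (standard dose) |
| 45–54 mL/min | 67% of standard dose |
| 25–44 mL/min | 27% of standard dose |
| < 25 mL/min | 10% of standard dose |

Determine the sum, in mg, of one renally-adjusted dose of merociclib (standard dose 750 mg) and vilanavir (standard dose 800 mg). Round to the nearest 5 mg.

SCr = 185 / 88.4 = 2.093 mg/dL
CrCl = (140 − 78) × 104.9 / (72 × 2.093) = 6503.8 / 150.70 ≈ 43.2 mL/min
CrCl ≈ 43 mL/min.
merociclib: 40–69 mL/min → 50% of 750 mg = 375 mg.
vilanavir: 25–44 mL/min → 27% of 800 mg = 216 mg.
Total = 375 + 216 = 591 mg.

590 mg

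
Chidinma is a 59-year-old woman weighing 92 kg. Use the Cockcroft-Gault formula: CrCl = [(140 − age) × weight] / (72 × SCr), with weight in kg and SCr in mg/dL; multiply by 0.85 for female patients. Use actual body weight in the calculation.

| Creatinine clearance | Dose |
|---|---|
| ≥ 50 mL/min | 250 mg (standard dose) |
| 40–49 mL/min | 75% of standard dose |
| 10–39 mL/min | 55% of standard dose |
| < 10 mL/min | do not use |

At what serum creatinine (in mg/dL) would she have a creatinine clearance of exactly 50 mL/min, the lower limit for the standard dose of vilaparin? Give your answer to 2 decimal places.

Standard dose requires CrCl ≥ 50 mL/min.
Set (140 − 59) × 92 × 0.85 / (72 × SCr) = 50
SCr = (140 − 59) × 92 × 0.85 / (72 × 50) = 1.759 mg/dL

1.76 mg/dL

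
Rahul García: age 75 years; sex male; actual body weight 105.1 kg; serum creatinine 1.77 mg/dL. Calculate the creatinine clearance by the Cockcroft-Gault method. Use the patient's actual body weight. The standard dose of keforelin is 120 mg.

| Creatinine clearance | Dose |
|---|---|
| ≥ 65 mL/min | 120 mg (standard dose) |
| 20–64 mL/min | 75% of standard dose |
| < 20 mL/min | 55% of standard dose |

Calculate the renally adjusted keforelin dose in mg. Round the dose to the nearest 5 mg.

90 mg

CrCl = (140 − 75) × 105.1 / (72 × 1.77) = 6831.5 / 127.44 ≈ 53.6 mL/min
CrCl ≈ 54 mL/min → bracket 20–64 mL/min.
75% of 120 mg = 90 mg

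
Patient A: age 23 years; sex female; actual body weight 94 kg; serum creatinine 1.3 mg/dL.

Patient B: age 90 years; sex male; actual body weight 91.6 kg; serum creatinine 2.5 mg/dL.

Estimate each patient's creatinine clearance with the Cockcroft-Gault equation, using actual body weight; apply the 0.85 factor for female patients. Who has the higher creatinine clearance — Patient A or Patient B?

Patient A

Patient A: CrCl = (140 − 23) × 94 / (72 × 1.3) × 0.85 = 10998.0 / 93.60 × 0.85 ≈ 99.9 mL/min
Patient B: CrCl = (140 − 90) × 91.6 / (72 × 2.5) = 4580.0 / 180.00 ≈ 25.4 mL/min
99.9 vs 25.4 mL/min → Patient A is higher.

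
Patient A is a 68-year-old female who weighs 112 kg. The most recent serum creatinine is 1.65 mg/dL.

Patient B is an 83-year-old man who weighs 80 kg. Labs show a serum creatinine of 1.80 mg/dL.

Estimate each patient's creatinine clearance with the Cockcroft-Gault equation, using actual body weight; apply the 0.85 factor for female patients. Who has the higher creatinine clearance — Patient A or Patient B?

Patient A

Patient A: CrCl = (140 − 68) × 112 / (72 × 1.65) × 0.85 = 8064.0 / 118.80 × 0.85 ≈ 57.7 mL/min
Patient B: CrCl = (140 − 83) × 80 / (72 × 1.8) = 4560.0 / 129.60 ≈ 35.2 mL/min
57.7 vs 35.2 mL/min → Patient A is higher.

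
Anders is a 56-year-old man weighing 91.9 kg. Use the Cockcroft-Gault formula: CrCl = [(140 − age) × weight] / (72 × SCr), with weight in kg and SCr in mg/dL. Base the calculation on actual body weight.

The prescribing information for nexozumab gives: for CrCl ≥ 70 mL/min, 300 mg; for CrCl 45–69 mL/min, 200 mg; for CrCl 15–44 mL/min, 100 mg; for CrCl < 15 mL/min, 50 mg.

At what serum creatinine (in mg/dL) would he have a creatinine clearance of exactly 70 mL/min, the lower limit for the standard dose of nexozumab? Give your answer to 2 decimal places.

Standard dose requires CrCl ≥ 70 mL/min.
Set (140 − 56) × 91.9 / (72 × SCr) = 70
SCr = (140 − 56) × 91.9 / (72 × 70) = 1.532 mg/dL

1.53 mg/dL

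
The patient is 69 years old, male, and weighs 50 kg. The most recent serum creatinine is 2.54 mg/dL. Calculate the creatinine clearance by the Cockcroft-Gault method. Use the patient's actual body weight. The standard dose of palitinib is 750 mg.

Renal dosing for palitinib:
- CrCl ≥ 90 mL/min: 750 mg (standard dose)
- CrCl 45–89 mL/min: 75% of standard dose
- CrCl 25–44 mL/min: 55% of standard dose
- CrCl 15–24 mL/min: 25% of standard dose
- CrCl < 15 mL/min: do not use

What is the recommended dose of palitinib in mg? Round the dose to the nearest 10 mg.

190 mg

CrCl = (140 − 69) × 50 / (72 × 2.54) = 3550.0 / 182.88 ≈ 19.4 mL/min
CrCl ≈ 19 mL/min → bracket 15–24 mL/min.
25% of 750 mg = 187.5 mg → 190 mg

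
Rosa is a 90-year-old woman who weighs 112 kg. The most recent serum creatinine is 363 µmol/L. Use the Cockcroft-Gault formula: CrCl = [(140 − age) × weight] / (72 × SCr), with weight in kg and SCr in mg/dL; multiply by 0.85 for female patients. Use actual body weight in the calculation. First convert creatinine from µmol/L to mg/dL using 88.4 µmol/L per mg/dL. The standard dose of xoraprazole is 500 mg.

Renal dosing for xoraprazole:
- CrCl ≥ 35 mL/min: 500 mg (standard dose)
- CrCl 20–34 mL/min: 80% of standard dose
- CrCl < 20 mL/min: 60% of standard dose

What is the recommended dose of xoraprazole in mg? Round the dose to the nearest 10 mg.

300 mg

SCr = 363 / 88.4 = 4.106 mg/dL
CrCl = (140 − 90) × 112 / (72 × 4.106) × 0.85 = 5600.0 / 295.63 × 0.85 ≈ 16.1 mL/min
CrCl ≈ 16 mL/min → bracket < 20 mL/min.
60% of 500 mg = 300 mg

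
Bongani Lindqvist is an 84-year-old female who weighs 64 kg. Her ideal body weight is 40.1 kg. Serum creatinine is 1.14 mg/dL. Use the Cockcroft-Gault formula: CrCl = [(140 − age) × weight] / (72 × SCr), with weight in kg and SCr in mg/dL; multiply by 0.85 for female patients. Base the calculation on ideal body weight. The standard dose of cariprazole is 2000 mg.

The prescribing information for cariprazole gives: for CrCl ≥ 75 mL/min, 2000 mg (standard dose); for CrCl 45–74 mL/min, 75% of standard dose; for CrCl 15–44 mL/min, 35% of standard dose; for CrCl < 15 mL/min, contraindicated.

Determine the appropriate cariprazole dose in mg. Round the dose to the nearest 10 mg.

CrCl = (140 − 84) × 40.1 / (72 × 1.14) × 0.85 = 2245.6 / 82.08 × 0.85 ≈ 23.3 mL/min
CrCl ≈ 23 mL/min → bracket 15–44 mL/min.
35% of 2000 mg = 700 mg

700 mg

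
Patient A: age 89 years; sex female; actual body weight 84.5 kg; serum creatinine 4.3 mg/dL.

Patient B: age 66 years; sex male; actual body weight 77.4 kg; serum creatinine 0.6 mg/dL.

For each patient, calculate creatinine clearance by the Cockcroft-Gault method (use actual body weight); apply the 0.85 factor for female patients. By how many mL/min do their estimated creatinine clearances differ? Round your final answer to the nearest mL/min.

121 mL/min

Patient A: CrCl = (140 − 89) × 84.5 / (72 × 4.3) × 0.85 = 4309.5 / 309.60 × 0.85 ≈ 11.8 mL/min
Patient B: CrCl = (140 − 66) × 77.4 / (72 × 0.6) = 5727.6 / 43.20 ≈ 132.6 mL/min
|11.8 − 132.6| = 120.8 mL/min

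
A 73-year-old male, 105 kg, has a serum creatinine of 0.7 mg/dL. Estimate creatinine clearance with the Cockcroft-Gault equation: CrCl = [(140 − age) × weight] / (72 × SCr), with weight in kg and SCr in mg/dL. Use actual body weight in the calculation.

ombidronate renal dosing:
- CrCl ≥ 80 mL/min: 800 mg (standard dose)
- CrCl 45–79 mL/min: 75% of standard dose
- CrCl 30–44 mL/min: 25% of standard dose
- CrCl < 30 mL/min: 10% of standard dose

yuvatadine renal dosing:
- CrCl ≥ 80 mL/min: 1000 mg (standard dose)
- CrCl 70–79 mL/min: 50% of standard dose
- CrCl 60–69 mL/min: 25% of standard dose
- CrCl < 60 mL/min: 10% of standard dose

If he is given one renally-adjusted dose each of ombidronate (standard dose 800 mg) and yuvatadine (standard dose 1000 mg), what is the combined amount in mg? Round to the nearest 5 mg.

CrCl = (140 − 73) × 105 / (72 × 0.7) = 7035.0 / 50.40 ≈ 139.6 mL/min
CrCl ≈ 140 mL/min.
ombidronate: ≥ 80 mL/min → 100% of 800 mg = 800 mg.
yuvatadine: ≥ 80 mL/min → 100% of 1000 mg = 1000 mg.
Total = 800 + 1000 = 1800 mg.

1800 mg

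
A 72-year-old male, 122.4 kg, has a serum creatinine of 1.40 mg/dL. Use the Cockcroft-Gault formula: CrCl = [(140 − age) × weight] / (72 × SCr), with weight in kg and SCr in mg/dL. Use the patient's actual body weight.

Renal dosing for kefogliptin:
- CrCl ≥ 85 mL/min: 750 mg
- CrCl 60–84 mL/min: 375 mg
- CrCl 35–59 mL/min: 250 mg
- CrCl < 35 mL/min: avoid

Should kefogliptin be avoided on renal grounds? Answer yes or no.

CrCl = (140 − 72) × 122.4 / (72 × 1.4) = 8323.2 / 100.80 ≈ 82.6 mL/min
CrCl ≈ 83 mL/min, which is ≥ 35 mL/min.

no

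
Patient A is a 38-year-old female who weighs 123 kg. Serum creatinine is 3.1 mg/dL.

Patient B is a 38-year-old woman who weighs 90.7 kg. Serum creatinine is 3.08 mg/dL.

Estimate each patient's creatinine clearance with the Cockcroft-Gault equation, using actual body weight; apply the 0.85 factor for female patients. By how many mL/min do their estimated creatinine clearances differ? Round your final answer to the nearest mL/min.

Patient A: CrCl = (140 − 38) × 123 / (72 × 3.1) × 0.85 = 12546.0 / 223.20 × 0.85 ≈ 47.8 mL/min
Patient B: CrCl = (140 − 38) × 90.7 / (72 × 3.08) × 0.85 = 9251.4 / 221.76 × 0.85 ≈ 35.5 mL/min
|47.8 − 35.5| = 12.3 mL/min

12 mL/min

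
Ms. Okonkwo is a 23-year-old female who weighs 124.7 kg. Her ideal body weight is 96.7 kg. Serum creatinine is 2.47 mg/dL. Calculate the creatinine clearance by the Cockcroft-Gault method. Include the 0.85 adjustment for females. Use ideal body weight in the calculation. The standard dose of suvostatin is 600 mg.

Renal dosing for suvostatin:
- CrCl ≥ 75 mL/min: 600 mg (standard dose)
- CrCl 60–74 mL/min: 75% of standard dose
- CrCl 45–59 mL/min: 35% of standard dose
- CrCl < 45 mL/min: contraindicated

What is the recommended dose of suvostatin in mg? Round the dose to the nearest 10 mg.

CrCl = (140 − 23) × 96.7 / (72 × 2.47) × 0.85 = 11313.9 / 177.84 × 0.85 ≈ 54.1 mL/min
CrCl ≈ 54 mL/min → bracket 45–59 mL/min.
35% of 600 mg = 210 mg

210 mg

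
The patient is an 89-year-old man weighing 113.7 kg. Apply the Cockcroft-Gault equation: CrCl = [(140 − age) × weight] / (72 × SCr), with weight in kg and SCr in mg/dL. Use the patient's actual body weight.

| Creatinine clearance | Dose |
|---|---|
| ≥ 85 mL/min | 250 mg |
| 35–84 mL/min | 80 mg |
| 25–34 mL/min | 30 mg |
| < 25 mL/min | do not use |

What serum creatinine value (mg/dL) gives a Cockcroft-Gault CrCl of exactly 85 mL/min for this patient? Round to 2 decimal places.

0.95 mg/dL

Standard dose requires CrCl ≥ 85 mL/min.
Set (140 − 89) × 113.7 / (72 × SCr) = 85
SCr = (140 − 89) × 113.7 / (72 × 85) = 0.948 mg/dL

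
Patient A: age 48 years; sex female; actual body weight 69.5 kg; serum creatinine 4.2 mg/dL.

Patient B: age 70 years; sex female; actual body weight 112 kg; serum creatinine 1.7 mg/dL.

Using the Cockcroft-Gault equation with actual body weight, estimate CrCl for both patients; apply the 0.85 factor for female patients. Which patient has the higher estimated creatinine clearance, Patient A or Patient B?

Patient A: CrCl = (140 − 48) × 69.5 / (72 × 4.2) × 0.85 = 6394.0 / 302.40 × 0.85 ≈ 18.0 mL/min
Patient B: CrCl = (140 − 70) × 112 / (72 × 1.7) × 0.85 = 7840.0 / 122.40 × 0.85 ≈ 54.4 mL/min
18.0 vs 54.4 mL/min → Patient B is higher.

Patient B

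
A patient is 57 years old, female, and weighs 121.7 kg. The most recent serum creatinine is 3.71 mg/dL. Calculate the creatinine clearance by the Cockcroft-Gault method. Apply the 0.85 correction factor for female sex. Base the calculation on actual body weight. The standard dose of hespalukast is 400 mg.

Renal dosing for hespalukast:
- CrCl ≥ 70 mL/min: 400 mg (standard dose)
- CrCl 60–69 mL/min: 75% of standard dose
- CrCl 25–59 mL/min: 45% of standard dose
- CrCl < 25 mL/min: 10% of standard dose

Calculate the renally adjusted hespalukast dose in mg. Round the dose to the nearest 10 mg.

180 mg

CrCl = (140 − 57) × 121.7 / (72 × 3.71) × 0.85 = 10101.1 / 267.12 × 0.85 ≈ 32.1 mL/min
CrCl ≈ 32 mL/min → bracket 25–59 mL/min.
45% of 400 mg = 180 mg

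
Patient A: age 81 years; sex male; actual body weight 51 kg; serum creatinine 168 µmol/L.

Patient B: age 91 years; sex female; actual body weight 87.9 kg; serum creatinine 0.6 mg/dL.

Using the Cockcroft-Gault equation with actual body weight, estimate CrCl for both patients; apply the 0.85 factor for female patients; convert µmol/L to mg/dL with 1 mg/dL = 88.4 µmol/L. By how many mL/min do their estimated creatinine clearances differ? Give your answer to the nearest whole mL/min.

63 mL/min

Patient A: SCr = 168 / 88.4 = 1.9 mg/dL
Patient A: CrCl = (140 − 81) × 51 / (72 × 1.9) = 3009.0 / 136.80 ≈ 22.0 mL/min
Patient B: CrCl = (140 − 91) × 87.9 / (72 × 0.6) × 0.85 = 4307.1 / 43.20 × 0.85 ≈ 84.7 mL/min
|22.0 − 84.7| = 62.7 mL/min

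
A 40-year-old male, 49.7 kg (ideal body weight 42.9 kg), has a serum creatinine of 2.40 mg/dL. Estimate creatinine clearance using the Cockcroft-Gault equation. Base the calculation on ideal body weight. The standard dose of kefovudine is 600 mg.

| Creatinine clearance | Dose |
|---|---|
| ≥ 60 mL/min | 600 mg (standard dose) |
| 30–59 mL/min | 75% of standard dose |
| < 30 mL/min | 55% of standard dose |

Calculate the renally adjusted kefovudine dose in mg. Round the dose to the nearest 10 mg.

330 mg

CrCl = (140 − 40) × 42.9 / (72 × 2.4) = 4290.0 / 172.80 ≈ 24.8 mL/min
CrCl ≈ 25 mL/min → bracket < 30 mL/min.
55% of 600 mg = 330 mg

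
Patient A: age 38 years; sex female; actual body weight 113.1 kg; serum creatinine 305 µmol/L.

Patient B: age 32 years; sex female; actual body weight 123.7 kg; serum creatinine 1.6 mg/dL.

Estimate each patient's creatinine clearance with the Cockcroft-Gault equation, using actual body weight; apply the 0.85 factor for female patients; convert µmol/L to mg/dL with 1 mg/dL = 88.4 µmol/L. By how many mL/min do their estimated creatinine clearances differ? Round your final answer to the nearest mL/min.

59 mL/min

Patient A: SCr = 305 / 88.4 = 3.45 mg/dL
Patient A: CrCl = (140 − 38) × 113.1 / (72 × 3.45) × 0.85 = 11536.2 / 248.40 × 0.85 ≈ 39.5 mL/min
Patient B: CrCl = (140 − 32) × 123.7 / (72 × 1.6) × 0.85 = 13359.6 / 115.20 × 0.85 ≈ 98.6 mL/min
|39.5 − 98.6| = 59.1 mL/min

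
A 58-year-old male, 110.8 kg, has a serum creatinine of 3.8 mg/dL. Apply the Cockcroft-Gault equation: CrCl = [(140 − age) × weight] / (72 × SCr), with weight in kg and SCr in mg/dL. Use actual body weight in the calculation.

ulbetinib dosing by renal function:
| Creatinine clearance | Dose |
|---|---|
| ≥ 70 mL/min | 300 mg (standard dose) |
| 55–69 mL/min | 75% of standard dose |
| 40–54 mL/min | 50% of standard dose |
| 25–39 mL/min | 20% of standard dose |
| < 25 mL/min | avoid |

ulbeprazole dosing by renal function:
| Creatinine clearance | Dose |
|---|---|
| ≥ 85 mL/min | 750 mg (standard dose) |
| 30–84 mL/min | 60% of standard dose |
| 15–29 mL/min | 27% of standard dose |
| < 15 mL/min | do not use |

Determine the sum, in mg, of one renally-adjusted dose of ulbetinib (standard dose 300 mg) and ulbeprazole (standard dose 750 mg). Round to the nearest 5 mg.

CrCl = (140 − 58) × 110.8 / (72 × 3.8) = 9085.6 / 273.60 ≈ 33.2 mL/min
CrCl ≈ 33 mL/min.
ulbetinib: 25–39 mL/min → 20% of 300 mg = 60 mg.
ulbeprazole: 30–84 mL/min → 60% of 750 mg = 450 mg.
Total = 60 + 450 = 510 mg.

510 mg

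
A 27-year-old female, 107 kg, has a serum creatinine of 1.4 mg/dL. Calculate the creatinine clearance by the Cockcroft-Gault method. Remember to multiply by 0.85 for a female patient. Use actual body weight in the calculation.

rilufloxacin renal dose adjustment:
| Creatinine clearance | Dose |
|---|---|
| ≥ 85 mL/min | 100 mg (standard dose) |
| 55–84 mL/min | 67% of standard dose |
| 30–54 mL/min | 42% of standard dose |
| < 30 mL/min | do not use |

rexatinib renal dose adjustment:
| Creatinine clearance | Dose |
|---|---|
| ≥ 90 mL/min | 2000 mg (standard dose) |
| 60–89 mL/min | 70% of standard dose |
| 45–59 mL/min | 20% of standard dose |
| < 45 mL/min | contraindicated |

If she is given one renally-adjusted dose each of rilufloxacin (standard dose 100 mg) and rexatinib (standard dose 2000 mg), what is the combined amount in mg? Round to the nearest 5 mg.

CrCl = (140 − 27) × 107 / (72 × 1.4) × 0.85 = 12091.0 / 100.80 × 0.85 ≈ 102.0 mL/min
CrCl ≈ 102 mL/min.
rilufloxacin: ≥ 85 mL/min → 100% of 100 mg = 100 mg.
rexatinib: ≥ 90 mL/min → 100% of 2000 mg = 2000 mg.
Total = 100 + 2000 = 2100 mg.

2100 mg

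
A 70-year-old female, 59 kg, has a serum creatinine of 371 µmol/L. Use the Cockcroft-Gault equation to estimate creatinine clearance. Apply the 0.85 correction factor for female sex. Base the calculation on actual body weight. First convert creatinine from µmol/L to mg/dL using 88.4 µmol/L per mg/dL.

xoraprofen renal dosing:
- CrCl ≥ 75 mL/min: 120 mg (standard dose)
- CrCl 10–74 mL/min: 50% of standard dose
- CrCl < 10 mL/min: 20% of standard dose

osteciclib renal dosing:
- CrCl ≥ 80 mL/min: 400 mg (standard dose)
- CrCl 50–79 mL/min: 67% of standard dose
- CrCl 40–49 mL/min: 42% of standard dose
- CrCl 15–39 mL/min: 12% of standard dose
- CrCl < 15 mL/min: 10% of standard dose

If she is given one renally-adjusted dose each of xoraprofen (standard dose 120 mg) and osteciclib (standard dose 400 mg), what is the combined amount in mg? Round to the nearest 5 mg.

100 mg

SCr = 371 / 88.4 = 4.197 mg/dL
CrCl = (140 − 70) × 59 / (72 × 4.197) × 0.85 = 4130.0 / 302.18 × 0.85 ≈ 11.6 mL/min
CrCl ≈ 12 mL/min.
xoraprofen: 10–74 mL/min → 50% of 120 mg = 60 mg.
osteciclib: < 15 mL/min → 10% of 400 mg = 40 mg.
Total = 60 + 40 = 100 mg.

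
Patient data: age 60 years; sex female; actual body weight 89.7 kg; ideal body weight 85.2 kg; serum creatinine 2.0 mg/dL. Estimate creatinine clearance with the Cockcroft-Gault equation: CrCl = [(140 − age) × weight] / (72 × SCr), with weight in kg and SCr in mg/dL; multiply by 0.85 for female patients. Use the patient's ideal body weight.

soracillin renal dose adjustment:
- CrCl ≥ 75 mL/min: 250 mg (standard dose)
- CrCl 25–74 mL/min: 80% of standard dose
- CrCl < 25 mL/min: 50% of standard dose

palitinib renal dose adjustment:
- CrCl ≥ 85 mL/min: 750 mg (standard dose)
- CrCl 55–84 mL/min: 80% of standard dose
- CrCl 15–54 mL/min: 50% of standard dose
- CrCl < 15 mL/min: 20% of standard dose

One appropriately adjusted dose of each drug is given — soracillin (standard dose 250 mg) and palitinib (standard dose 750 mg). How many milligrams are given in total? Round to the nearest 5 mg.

CrCl = (140 − 60) × 85.2 / (72 × 2) × 0.85 = 6816.0 / 144.00 × 0.85 ≈ 40.2 mL/min
CrCl ≈ 40 mL/min.
soracillin: 25–74 mL/min → 80% of 250 mg = 200 mg.
palitinib: 15–54 mL/min → 50% of 750 mg = 375 mg.
Total = 200 + 375 = 575 mg.

575 mg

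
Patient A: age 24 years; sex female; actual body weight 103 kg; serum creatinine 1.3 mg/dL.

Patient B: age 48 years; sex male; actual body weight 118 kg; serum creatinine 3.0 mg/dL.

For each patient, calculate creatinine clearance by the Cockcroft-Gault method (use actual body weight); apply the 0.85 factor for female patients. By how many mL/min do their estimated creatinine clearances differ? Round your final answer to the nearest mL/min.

Patient A: CrCl = (140 − 24) × 103 / (72 × 1.3) × 0.85 = 11948.0 / 93.60 × 0.85 ≈ 108.5 mL/min
Patient B: CrCl = (140 − 48) × 118 / (72 × 3) = 10856.0 / 216.00 ≈ 50.3 mL/min
|108.5 − 50.3| = 58.2 mL/min

58 mL/min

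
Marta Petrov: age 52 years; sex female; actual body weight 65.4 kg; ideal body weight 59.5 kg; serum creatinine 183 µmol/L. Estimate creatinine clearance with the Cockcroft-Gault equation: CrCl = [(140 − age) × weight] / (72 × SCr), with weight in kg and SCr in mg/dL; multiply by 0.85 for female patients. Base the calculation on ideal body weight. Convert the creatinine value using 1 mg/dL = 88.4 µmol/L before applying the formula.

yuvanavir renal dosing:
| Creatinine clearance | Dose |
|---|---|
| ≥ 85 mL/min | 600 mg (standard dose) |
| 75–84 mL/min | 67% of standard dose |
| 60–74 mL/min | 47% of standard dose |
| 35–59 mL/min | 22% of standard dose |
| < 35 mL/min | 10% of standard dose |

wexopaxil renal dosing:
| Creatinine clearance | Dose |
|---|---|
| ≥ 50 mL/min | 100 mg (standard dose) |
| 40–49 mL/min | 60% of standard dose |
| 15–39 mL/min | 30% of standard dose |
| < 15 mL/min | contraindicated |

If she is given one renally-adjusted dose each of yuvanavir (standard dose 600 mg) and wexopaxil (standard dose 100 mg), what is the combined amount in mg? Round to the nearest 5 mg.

SCr = 183 / 88.4 = 2.07 mg/dL
CrCl = (140 − 52) × 59.5 / (72 × 2.07) × 0.85 = 5236.0 / 149.04 × 0.85 ≈ 29.9 mL/min
CrCl ≈ 30 mL/min.
yuvanavir: < 35 mL/min → 10% of 600 mg = 60 mg.
wexopaxil: 15–39 mL/min → 30% of 100 mg = 30 mg.
Total = 60 + 30 = 90 mg.

90 mg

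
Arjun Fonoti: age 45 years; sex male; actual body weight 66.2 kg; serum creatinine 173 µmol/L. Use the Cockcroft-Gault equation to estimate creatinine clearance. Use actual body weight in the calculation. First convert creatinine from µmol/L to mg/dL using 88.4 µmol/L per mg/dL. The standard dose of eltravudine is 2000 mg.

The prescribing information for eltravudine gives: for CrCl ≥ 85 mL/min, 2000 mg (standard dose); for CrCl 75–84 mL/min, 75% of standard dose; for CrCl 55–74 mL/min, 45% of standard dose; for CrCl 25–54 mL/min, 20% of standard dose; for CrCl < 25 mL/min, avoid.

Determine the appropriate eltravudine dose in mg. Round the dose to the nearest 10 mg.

SCr = 173 / 88.4 = 1.957 mg/dL
CrCl = (140 − 45) × 66.2 / (72 × 1.957) = 6289.0 / 140.90 ≈ 44.6 mL/min
CrCl ≈ 45 mL/min → bracket 25–54 mL/min.
20% of 2000 mg = 400 mg

400 mg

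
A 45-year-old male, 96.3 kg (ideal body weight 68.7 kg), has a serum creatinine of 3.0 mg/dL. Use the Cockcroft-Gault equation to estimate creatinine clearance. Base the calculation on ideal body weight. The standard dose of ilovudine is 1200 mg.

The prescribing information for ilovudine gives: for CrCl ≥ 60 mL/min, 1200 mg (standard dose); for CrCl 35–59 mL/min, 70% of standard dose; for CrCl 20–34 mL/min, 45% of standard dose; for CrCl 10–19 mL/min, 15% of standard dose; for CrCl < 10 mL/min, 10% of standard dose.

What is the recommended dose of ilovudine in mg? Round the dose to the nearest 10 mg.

540 mg

CrCl = (140 − 45) × 68.7 / (72 × 3) = 6526.5 / 216.00 ≈ 30.2 mL/min
CrCl ≈ 30 mL/min → bracket 20–34 mL/min.
45% of 1200 mg = 540 mg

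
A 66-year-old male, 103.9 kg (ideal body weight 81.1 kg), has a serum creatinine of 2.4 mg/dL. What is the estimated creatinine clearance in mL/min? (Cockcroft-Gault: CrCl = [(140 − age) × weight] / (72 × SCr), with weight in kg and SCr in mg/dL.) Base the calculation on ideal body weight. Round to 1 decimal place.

CrCl = (140 − 66) × 81.1 / (72 × 2.4) = 6001.4 / 172.80 ≈ 34.7 mL/min

34.7 mL/min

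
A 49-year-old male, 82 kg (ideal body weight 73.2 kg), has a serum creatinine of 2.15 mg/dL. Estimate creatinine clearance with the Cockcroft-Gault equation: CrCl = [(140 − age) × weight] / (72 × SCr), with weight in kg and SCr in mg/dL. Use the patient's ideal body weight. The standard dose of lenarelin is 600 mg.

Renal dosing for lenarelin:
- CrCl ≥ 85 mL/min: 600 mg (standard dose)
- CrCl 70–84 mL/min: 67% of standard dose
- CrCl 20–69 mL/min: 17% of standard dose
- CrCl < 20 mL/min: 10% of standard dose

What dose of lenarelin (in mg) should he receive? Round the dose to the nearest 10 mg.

CrCl = (140 − 49) × 73.2 / (72 × 2.15) = 6661.2 / 154.80 ≈ 43.0 mL/min
CrCl ≈ 43 mL/min → bracket 20–69 mL/min.
17% of 600 mg = 102 mg → 100 mg

100 mg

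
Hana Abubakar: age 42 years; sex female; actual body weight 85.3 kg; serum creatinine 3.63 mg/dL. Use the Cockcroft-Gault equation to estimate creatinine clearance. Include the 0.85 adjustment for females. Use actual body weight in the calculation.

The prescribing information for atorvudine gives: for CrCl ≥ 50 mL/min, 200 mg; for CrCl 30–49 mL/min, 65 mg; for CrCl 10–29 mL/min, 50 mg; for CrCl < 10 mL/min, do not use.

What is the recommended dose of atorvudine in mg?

50 mg

CrCl = (140 − 42) × 85.3 / (72 × 3.63) × 0.85 = 8359.4 / 261.36 × 0.85 ≈ 27.2 mL/min
CrCl ≈ 27 mL/min → bracket 10–29 mL/min.
Dose for this bracket: 50 mg.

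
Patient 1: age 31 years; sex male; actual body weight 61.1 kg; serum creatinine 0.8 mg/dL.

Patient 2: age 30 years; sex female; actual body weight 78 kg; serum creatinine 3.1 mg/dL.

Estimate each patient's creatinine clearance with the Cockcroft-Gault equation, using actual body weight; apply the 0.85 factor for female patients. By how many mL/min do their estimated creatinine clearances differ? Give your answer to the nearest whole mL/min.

Patient 1: CrCl = (140 − 31) × 61.1 / (72 × 0.8) = 6659.9 / 57.60 ≈ 115.6 mL/min
Patient 2: CrCl = (140 − 30) × 78 / (72 × 3.1) × 0.85 = 8580.0 / 223.20 × 0.85 ≈ 32.7 mL/min
|115.6 − 32.7| = 82.9 mL/min

83 mL/min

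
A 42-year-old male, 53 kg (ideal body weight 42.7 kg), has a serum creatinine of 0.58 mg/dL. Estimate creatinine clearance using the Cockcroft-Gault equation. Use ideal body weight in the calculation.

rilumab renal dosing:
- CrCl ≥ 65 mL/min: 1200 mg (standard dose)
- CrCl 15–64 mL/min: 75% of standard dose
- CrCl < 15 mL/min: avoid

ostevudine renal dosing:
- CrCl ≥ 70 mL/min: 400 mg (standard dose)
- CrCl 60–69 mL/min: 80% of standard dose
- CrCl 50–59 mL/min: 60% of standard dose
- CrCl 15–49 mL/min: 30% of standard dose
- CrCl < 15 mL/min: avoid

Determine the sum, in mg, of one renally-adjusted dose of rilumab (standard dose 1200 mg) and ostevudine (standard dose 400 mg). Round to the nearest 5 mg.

CrCl = (140 − 42) × 42.7 / (72 × 0.58) = 4184.6 / 41.76 ≈ 100.2 mL/min
CrCl ≈ 100 mL/min.
rilumab: ≥ 65 mL/min → 100% of 1200 mg = 1200 mg.
ostevudine: ≥ 70 mL/min → 100% of 400 mg = 400 mg.
Total = 1200 + 400 = 1600 mg.

1600 mg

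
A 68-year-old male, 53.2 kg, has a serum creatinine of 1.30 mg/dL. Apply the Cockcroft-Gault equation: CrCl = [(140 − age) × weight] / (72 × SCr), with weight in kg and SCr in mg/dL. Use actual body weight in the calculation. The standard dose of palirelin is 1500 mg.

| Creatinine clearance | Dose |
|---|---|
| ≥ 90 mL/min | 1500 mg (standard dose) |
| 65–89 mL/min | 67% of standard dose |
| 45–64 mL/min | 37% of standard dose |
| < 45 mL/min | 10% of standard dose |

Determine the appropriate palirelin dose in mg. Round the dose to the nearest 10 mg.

150 mg

CrCl = (140 − 68) × 53.2 / (72 × 1.3) = 3830.4 / 93.60 ≈ 40.9 mL/min
CrCl ≈ 41 mL/min → bracket < 45 mL/min.
10% of 1500 mg = 150 mg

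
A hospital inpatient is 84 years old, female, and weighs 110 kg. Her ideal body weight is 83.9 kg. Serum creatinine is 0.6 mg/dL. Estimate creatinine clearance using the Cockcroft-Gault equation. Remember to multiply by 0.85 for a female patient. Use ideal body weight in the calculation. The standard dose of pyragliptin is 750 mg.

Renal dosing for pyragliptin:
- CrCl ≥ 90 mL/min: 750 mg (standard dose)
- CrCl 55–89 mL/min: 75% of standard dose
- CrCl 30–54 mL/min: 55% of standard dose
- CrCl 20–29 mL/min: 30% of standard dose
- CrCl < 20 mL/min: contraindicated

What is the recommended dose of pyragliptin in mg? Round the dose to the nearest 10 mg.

CrCl = (140 − 84) × 83.9 / (72 × 0.6) × 0.85 = 4698.4 / 43.20 × 0.85 ≈ 92.4 mL/min
CrCl ≈ 92 mL/min → bracket ≥ 90 mL/min.
100% of 750 mg = 750 mg

750 mg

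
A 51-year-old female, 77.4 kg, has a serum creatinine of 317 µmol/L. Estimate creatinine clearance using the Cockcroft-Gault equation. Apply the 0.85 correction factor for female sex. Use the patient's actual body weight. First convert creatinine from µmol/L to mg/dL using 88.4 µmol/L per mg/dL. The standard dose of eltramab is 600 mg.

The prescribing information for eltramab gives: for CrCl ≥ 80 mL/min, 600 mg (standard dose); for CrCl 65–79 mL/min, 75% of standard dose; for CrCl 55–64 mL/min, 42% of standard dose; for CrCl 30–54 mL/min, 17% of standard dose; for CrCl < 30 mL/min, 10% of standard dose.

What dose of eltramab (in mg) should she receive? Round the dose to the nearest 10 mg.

SCr = 317 / 88.4 = 3.586 mg/dL
CrCl = (140 − 51) × 77.4 / (72 × 3.586) × 0.85 = 6888.6 / 258.19 × 0.85 ≈ 22.7 mL/min
CrCl ≈ 23 mL/min → bracket < 30 mL/min.
10% of 600 mg = 60 mg

60 mg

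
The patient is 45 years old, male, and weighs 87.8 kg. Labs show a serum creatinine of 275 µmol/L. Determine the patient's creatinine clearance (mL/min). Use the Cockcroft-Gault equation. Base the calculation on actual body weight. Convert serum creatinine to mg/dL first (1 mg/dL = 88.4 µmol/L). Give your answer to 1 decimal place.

37.2 mL/min

SCr = 275 / 88.4 = 3.111 mg/dL
CrCl = (140 − 45) × 87.8 / (72 × 3.111) = 8341.0 / 223.99 ≈ 37.2 mL/min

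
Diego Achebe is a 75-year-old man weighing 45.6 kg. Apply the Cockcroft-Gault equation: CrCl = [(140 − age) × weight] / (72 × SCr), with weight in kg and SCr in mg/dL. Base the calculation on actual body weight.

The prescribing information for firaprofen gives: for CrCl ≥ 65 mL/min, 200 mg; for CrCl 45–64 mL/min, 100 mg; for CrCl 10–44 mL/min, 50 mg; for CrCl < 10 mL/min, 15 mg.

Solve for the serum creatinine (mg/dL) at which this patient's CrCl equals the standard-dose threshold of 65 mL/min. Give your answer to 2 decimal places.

Standard dose requires CrCl ≥ 65 mL/min.
Set (140 − 75) × 45.6 / (72 × SCr) = 65
SCr = (140 − 75) × 45.6 / (72 × 65) = 0.633 mg/dL

0.63 mg/dL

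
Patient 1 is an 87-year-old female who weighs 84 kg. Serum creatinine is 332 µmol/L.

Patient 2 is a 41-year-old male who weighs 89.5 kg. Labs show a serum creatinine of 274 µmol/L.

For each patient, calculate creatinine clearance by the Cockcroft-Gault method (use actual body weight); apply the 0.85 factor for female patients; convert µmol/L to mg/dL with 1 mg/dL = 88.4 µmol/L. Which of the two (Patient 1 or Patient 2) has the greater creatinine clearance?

Patient 2

Patient 1: SCr = 332 / 88.4 = 3.756 mg/dL
Patient 1: CrCl = (140 − 87) × 84 / (72 × 3.756) × 0.85 = 4452.0 / 270.43 × 0.85 ≈ 14.0 mL/min
Patient 2: SCr = 274 / 88.4 = 3.1 mg/dL
Patient 2: CrCl = (140 − 41) × 89.5 / (72 × 3.1) = 8860.5 / 223.20 ≈ 39.7 mL/min
14.0 vs 39.7 mL/min → Patient 2 is higher.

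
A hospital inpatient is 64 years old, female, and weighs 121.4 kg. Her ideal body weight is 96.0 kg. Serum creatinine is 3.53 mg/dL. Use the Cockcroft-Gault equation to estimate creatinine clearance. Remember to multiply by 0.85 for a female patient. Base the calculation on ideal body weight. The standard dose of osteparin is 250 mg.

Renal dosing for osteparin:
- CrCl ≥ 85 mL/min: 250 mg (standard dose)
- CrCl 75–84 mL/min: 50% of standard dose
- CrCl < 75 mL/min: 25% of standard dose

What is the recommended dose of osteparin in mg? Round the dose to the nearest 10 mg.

60 mg

CrCl = (140 − 64) × 96 / (72 × 3.53) × 0.85 = 7296.0 / 254.16 × 0.85 ≈ 24.4 mL/min
CrCl ≈ 24 mL/min → bracket < 75 mL/min.
25% of 250 mg = 62.5 mg → 60 mg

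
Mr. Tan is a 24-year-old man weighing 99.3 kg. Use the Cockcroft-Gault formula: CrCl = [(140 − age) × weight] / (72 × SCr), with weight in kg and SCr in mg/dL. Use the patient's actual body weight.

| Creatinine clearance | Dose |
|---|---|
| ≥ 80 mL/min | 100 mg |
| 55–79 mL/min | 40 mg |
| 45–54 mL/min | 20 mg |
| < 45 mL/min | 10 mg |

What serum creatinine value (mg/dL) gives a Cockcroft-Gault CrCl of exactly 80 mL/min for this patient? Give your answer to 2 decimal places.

Standard dose requires CrCl ≥ 80 mL/min.
Set (140 − 24) × 99.3 / (72 × SCr) = 80
SCr = (140 − 24) × 99.3 / (72 × 80) = 2.000 mg/dL

2.00 mg/dL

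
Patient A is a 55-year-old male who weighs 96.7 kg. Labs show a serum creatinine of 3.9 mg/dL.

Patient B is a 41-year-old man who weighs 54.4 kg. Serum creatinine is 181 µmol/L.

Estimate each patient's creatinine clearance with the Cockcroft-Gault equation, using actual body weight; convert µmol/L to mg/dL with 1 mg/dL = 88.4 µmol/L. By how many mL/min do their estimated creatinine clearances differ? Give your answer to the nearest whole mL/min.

7 mL/min

Patient A: CrCl = (140 − 55) × 96.7 / (72 × 3.9) = 8219.5 / 280.80 ≈ 29.3 mL/min
Patient B: SCr = 181 / 88.4 = 2.048 mg/dL
Patient B: CrCl = (140 − 41) × 54.4 / (72 × 2.048) = 5385.6 / 147.46 ≈ 36.5 mL/min
|29.3 − 36.5| = 7.2 mL/min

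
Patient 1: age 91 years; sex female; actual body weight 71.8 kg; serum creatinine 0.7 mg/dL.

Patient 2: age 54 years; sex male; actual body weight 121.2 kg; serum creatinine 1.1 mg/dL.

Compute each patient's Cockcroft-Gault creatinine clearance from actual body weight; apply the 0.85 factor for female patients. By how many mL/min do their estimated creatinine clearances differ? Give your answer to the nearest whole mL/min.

72 mL/min

Patient 1: CrCl = (140 − 91) × 71.8 / (72 × 0.7) × 0.85 = 3518.2 / 50.40 × 0.85 ≈ 59.3 mL/min
Patient 2: CrCl = (140 − 54) × 121.2 / (72 × 1.1) = 10423.2 / 79.20 ≈ 131.6 mL/min
|59.3 − 131.6| = 72.3 mL/min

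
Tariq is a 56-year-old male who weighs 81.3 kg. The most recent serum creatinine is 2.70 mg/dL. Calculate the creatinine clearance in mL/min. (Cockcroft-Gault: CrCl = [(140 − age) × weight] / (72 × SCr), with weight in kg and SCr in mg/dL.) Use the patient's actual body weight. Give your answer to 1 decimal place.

35.1 mL/min

CrCl = (140 − 56) × 81.3 / (72 × 2.7) = 6829.2 / 194.40 ≈ 35.1 mL/min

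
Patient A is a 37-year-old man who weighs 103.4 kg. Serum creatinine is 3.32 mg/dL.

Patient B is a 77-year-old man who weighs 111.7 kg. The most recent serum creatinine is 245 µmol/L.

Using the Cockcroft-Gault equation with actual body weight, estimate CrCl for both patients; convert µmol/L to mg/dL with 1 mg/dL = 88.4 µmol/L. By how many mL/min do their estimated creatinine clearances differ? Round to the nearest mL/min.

Patient A: CrCl = (140 − 37) × 103.4 / (72 × 3.32) = 10650.2 / 239.04 ≈ 44.6 mL/min
Patient B: SCr = 245 / 88.4 = 2.771 mg/dL
Patient B: CrCl = (140 − 77) × 111.7 / (72 × 2.771) = 7037.1 / 199.51 ≈ 35.3 mL/min
|44.6 − 35.3| = 9.3 mL/min

9 mL/min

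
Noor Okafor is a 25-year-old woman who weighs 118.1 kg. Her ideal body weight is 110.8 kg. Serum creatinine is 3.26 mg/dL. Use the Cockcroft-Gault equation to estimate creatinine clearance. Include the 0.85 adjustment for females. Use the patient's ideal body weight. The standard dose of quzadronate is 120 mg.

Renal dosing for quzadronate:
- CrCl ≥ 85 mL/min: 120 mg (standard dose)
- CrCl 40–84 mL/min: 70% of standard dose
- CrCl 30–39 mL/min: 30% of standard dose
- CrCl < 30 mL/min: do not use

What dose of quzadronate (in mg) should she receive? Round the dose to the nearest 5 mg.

CrCl = (140 − 25) × 110.8 / (72 × 3.26) × 0.85 = 12742.0 / 234.72 × 0.85 ≈ 46.1 mL/min
CrCl ≈ 46 mL/min → bracket 40–84 mL/min.
70% of 120 mg = 84 mg → 85 mg

85 mg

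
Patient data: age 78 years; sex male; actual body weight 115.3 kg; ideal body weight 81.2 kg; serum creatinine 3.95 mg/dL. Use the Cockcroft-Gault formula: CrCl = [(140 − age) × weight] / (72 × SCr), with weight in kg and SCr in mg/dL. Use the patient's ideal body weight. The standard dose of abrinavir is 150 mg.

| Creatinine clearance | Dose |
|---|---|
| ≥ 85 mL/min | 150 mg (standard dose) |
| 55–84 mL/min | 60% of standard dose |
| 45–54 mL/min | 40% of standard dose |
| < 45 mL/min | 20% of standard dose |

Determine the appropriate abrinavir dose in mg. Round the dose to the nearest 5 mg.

30 mg

CrCl = (140 − 78) × 81.2 / (72 × 3.95) = 5034.4 / 284.40 ≈ 17.7 mL/min
CrCl ≈ 18 mL/min → bracket < 45 mL/min.
20% of 150 mg = 30 mg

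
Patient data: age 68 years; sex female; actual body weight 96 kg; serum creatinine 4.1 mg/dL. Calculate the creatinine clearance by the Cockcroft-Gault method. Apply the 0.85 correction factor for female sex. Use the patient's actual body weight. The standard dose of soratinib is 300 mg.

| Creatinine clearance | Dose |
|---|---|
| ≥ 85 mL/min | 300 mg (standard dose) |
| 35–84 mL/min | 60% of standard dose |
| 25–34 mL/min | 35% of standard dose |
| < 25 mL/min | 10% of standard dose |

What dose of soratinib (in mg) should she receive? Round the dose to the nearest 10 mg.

30 mg

CrCl = (140 − 68) × 96 / (72 × 4.1) × 0.85 = 6912.0 / 295.20 × 0.85 ≈ 19.9 mL/min
CrCl ≈ 20 mL/min → bracket < 25 mL/min.
10% of 300 mg = 30 mg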